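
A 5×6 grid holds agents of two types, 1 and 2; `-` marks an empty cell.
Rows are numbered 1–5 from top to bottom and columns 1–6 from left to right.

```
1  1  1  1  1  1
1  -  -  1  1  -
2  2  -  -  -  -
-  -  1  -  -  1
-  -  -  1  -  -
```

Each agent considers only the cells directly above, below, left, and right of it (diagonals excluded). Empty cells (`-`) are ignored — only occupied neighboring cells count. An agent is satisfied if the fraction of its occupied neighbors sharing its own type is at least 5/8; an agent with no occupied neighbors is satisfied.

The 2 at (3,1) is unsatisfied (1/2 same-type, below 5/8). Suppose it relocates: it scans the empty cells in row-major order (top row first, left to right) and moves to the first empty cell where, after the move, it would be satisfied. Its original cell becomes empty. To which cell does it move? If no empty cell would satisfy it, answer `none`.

Vacating (3,1). Empty cells in order:
  (2,2): 1/3 same-type → still unsatisfied.
  (2,3): 0/2 same-type → still unsatisfied.
  (2,6): 0/2 same-type → still unsatisfied.
  (3,3): 1/2 same-type → still unsatisfied.
  (3,4): 0/1 same-type → still unsatisfied.
  (3,5): 0/1 same-type → still unsatisfied.
  (3,6): 0/1 same-type → still unsatisfied.
  (4,1): 0/0 same-type → satisfied — stop here.

(4,1)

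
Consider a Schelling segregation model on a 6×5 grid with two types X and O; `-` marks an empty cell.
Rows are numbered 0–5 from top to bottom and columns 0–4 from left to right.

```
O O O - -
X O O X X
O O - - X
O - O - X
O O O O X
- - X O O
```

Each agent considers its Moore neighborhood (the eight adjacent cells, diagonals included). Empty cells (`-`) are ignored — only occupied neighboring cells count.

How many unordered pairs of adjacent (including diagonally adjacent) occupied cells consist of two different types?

15

Scan each occupied cell's neighbors to the right and below (and the two forward diagonals) so each pair is counted once.
From row 0: 3 unlike of 10 pairs (running 3/10).
From row 1: 4 unlike of 11 pairs (running 7/21).
From row 2: 0 unlike of 5 pairs (running 7/26).
From row 3: 1 unlike of 7 pairs (running 8/33).
From row 4: 6 unlike of 12 pairs (running 14/45).
From row 5: 1 unlike of 2 pairs (running 15/47).
Total adjacent occupied pairs: 47; unlike-type pairs: 15.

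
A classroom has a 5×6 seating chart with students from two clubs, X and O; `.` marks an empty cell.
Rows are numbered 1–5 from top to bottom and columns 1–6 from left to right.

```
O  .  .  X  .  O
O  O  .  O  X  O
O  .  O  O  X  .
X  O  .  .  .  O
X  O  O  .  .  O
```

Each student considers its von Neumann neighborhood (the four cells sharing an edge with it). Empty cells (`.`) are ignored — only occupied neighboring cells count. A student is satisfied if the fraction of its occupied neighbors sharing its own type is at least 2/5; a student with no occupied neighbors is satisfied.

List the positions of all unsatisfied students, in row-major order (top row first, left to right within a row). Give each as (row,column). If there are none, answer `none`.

(1,4), (2,4), (2,5), (4,1)

(1,1)O 1/1 ✓
(1,4)X 0/1 ✗
(1,6)O 1/1 ✓
(2,1)O 3/3 ✓
(2,2)O 1/1 ✓
(2,4)O 1/3 ✗
(2,5)X 1/3 ✗
(2,6)O 1/2 ✓
(3,1)O 1/2 ✓
(3,3)O 1/1 ✓
(3,4)O 2/3 ✓
(3,5)X 1/2 ✓
(4,1)X 1/3 ✗
(4,2)O 1/2 ✓
(4,6)O 1/1 ✓
(5,1)X 1/2 ✓
(5,2)O 2/3 ✓
(5,3)O 1/1 ✓
(5,6)O 1/1 ✓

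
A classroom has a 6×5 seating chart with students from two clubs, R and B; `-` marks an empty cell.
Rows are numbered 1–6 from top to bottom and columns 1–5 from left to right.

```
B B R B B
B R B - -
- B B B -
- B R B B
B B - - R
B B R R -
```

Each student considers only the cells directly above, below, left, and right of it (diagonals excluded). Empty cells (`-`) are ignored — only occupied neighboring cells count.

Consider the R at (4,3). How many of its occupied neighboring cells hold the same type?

0

Occupied neighbors of (4,3): (3,3)=B, (4,2)=B, (4,4)=B.
Same type (R): 0 of 3.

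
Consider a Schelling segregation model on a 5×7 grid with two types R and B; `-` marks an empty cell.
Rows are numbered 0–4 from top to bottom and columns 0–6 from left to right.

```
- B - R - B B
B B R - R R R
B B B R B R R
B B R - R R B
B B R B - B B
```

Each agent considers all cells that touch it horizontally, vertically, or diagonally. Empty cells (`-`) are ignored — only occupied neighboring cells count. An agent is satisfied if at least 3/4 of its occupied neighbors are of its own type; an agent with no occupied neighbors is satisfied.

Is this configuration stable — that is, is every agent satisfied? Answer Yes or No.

No

(0,1)B 2/3 ✗
(0,3)R 2/2 ✓
(0,5)B 1/4 ✗
(0,6)B 1/3 ✗
(1,0)B 4/4 ✓
(1,1)B 5/6 ✓
(1,2)R 2/6 ✗
(1,4)R 4/6 ✗
(1,5)R 4/7 ✗
(1,6)R 3/5 ✗
(2,0)B 5/5 ✓
(2,1)B 6/8 ✓
(2,2)B 3/6 ✗
(2,3)R 4/6 ✗
(2,4)B 0/6 ✗
(2,5)R 6/8 ✓
(2,6)R 4/5 ✓
(3,0)B 5/5 ✓
(3,1)B 6/8 ✓
(3,2)R 2/7 ✗
(3,4)R 3/6 ✗
(3,5)R 3/7 ✗
(3,6)B 2/5 ✗
(4,0)B 3/3 ✓
(4,1)B 3/5 ✗
(4,2)R 1/4 ✗
(4,3)B 0/3 ✗
(4,5)B 2/4 ✗
(4,6)B 2/3 ✗
For instance (0,1) has only 2/3 same-type neighbors, below 3/4.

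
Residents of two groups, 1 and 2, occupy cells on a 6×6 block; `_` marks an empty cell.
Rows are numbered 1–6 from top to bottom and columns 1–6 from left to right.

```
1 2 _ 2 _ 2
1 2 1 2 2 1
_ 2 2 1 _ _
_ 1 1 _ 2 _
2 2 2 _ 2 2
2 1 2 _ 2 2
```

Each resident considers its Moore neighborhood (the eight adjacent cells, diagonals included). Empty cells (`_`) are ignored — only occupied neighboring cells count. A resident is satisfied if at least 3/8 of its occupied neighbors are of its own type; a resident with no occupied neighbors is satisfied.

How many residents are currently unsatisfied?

Row 1: (1,1)1 1/3 not · (1,2)2 1/4 not · (1,4)2 2/3 satisfied · (1,6)2 1/2 satisfied
Row 2: (2,1)1 1/4 not · (2,2)2 3/6 satisfied · (2,3)1 1/7 not · (2,4)2 3/5 satisfied · (2,5)2 3/5 satisfied · (2,6)1 0/2 not
Row 3: (3,2)2 2/6 not · (3,3)2 3/7 satisfied · (3,4)1 2/6 not
Row 4: (4,2)1 1/6 not · (4,3)1 2/6 not · (4,5)2 2/3 satisfied
Row 5: (5,1)2 2/4 satisfied · (5,2)2 4/7 satisfied · (5,3)2 2/5 satisfied · (5,5)2 4/4 satisfied · (5,6)2 4/4 satisfied
Row 6: (6,1)2 2/3 satisfied · (6,2)1 0/5 not · (6,3)2 2/3 satisfied · (6,5)2 3/3 satisfied · (6,6)2 3/3 satisfied
Unsatisfied: (1,1), (1,2), (2,1), (2,3), (2,6), (3,2), (3,4), (4,2), (4,3), (6,2) — 10 in total.

10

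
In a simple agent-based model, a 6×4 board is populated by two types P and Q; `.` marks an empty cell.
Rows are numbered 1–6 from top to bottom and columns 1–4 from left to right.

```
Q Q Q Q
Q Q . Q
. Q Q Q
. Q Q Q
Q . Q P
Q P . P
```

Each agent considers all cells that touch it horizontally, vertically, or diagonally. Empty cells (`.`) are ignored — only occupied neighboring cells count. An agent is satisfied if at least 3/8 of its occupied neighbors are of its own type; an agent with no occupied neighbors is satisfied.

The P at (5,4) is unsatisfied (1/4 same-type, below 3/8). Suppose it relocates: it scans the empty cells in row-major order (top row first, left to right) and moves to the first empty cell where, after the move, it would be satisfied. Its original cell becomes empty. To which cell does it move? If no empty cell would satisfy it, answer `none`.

Vacating (5,4). Empty cells in order:
  (2,3): 0/8 same-type → still unsatisfied.
  (3,1): 0/4 same-type → still unsatisfied.
  (4,1): 0/3 same-type → still unsatisfied.
  (5,2): 1/6 same-type → still unsatisfied.
  (6,3): 2/3 same-type → satisfied — stop here.

(6,3)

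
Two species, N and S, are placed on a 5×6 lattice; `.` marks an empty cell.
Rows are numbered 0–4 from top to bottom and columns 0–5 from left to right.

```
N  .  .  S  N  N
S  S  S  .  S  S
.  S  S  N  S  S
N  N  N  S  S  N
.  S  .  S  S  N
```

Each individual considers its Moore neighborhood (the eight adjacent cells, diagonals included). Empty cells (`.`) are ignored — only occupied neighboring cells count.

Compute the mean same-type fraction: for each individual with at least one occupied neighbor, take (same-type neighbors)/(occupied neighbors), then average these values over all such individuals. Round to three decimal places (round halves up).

0.489

(0,0)N 0/2
(0,3)S 2/3
(0,4)N 1/4
(0,5)N 1/3
(1,0)S 2/3
(1,1)S 4/5
(1,2)S 4/5
(1,4)S 4/7
(1,5)S 3/5
(2,1)S 4/7
(2,2)S 4/7
(2,3)N 1/7
(2,4)S 5/7
(2,5)S 4/5
(3,0)N 1/3
(3,1)N 2/5
(3,2)N 2/7
(3,3)S 5/7
(3,4)S 5/8
(3,5)N 1/5
(4,1)S 0/3
(4,3)S 3/4
(4,4)S 3/5
(4,5)N 1/3
Sum over 24 individuals: 0/2 + 2/3 + 1/4 + 1/3 + 2/3 + 4/5 + 4/5 + 4/7 + 3/5 + 4/7 + 4/7 + 1/7 + 5/7 + 4/5 + 1/3 + 2/5 + 2/7 + 5/7 + 5/8 + 1/5 + 0/3 + 3/4 + 3/5 + 1/3 = 9853/840; mean = 9853/840 ÷ 24 = 9853/20160 = 0.488740… → 0.489.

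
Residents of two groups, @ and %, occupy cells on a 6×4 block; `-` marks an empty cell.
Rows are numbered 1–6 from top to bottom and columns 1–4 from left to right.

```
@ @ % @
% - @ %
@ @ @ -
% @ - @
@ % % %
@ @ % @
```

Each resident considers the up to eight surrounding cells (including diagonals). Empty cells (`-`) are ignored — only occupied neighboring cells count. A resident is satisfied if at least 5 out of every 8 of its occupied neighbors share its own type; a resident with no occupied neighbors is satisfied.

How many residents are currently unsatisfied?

Row 1: (1,1)@ 1/2 unhappy · (1,2)@ 2/4 unhappy · (1,3)% 1/4 unhappy · (1,4)@ 1/3 unhappy
Row 2: (2,1)% 0/4 unhappy · (2,3)@ 4/6 ok · (2,4)% 1/4 unhappy
Row 3: (3,1)@ 2/4 unhappy · (3,2)@ 4/6 ok · (3,3)@ 4/5 ok
Row 4: (4,1)% 1/5 unhappy · (4,2)@ 4/7 unhappy · (4,4)@ 1/3 unhappy
Row 5: (5,1)@ 3/5 unhappy · (5,2)% 3/7 unhappy · (5,3)% 3/7 unhappy · (5,4)% 2/4 unhappy
Row 6: (6,1)@ 2/3 ok · (6,2)@ 2/5 unhappy · (6,3)% 3/5 unhappy · (6,4)@ 0/3 unhappy
Unsatisfied: (1,1), (1,2), (1,3), (1,4), (2,1), (2,4), (3,1), (4,1), (4,2), (4,4), (5,1), (5,2), (5,3), (5,4), (6,2), (6,3), (6,4) — 17 in total.

17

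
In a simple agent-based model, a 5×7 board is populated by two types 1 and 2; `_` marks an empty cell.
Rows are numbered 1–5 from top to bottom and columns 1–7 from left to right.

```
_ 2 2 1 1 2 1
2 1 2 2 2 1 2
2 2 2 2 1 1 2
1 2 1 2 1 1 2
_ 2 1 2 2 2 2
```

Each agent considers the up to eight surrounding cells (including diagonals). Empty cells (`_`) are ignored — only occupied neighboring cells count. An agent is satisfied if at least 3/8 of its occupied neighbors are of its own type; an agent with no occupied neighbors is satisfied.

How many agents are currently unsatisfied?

7

Row 1: (1,2)2 3/4 ✓ · (1,3)2 3/5 ✓ · (1,4)1 1/5 ✗ · (1,5)1 2/5 ✓ · (1,6)2 2/5 ✓ · (1,7)1 1/3 ✗
Row 2: (2,1)2 3/4 ✓ · (2,2)1 0/7 ✗ · (2,3)2 6/8 ✓ · (2,4)2 5/8 ✓ · (2,5)2 3/8 ✓ · (2,6)1 4/8 ✓ · (2,7)2 2/5 ✓
Row 3: (3,1)2 3/5 ✓ · (3,2)2 5/8 ✓ · (3,3)2 6/8 ✓ · (3,4)2 5/8 ✓ · (3,5)1 4/8 ✓ · (3,6)1 4/8 ✓ · (3,7)2 2/5 ✓
Row 4: (4,1)1 0/4 ✗ · (4,2)2 4/7 ✓ · (4,3)1 1/8 ✗ · (4,4)2 4/8 ✓ · (4,5)1 3/8 ✓ · (4,6)1 3/8 ✓ · (4,7)2 3/5 ✓
Row 5: (5,2)2 1/4 ✗ · (5,3)1 1/5 ✗ · (5,4)2 2/5 ✓ · (5,5)2 3/5 ✓ · (5,6)2 3/5 ✓ · (5,7)2 2/3 ✓
Unsatisfied: (1,4), (1,7), (2,2), (4,1), (4,3), (5,2), (5,3) — 7 in total.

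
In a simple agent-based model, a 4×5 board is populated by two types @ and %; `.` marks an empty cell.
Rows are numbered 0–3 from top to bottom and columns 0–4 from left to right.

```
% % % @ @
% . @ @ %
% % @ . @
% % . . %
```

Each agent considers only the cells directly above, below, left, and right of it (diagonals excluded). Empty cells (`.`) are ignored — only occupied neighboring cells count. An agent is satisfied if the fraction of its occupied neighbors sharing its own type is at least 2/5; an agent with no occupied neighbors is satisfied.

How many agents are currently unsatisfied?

4

(0,0)% 2/2 ✓
(0,1)% 2/2 ✓
(0,2)% 1/3 ✗
(0,3)@ 2/3 ✓
(0,4)@ 1/2 ✓
(1,0)% 2/2 ✓
(1,2)@ 2/3 ✓
(1,3)@ 2/3 ✓
(1,4)% 0/3 ✗
(2,0)% 3/3 ✓
(2,1)% 2/3 ✓
(2,2)@ 1/2 ✓
(2,4)@ 0/2 ✗
(3,0)% 2/2 ✓
(3,1)% 2/2 ✓
(3,4)% 0/1 ✗
Unsatisfied: (0,2), (1,4), (2,4), (3,4) — 4 in total.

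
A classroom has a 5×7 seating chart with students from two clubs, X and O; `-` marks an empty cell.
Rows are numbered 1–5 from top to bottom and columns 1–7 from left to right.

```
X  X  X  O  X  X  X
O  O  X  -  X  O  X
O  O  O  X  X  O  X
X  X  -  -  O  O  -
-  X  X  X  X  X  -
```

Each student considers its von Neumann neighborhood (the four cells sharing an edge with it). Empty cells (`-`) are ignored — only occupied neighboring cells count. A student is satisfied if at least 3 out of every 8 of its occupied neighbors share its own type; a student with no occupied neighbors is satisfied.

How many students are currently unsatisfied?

(1,1)X 1/2 ok
(1,2)X 2/3 ok
(1,3)X 2/3 ok
(1,4)O 0/2 unhappy
(1,5)X 2/3 ok
(1,6)X 2/3 ok
(1,7)X 2/2 ok
(2,1)O 2/3 ok
(2,2)O 2/4 ok
(2,3)X 1/3 unhappy
(2,5)X 2/3 ok
(2,6)O 1/4 unhappy
(2,7)X 2/3 ok
(3,1)O 2/3 ok
(3,2)O 3/4 ok
(3,3)O 1/3 unhappy
(3,4)X 1/2 ok
(3,5)X 2/4 ok
(3,6)O 2/4 ok
(3,7)X 1/2 ok
(4,1)X 1/2 ok
(4,2)X 2/3 ok
(4,5)O 1/3 unhappy
(4,6)O 2/3 ok
(5,2)X 2/2 ok
(5,3)X 2/2 ok
(5,4)X 2/2 ok
(5,5)X 2/3 ok
(5,6)X 1/2 ok
Unsatisfied: (1,4), (2,3), (2,6), (3,3), (4,5) — 5 in total.

5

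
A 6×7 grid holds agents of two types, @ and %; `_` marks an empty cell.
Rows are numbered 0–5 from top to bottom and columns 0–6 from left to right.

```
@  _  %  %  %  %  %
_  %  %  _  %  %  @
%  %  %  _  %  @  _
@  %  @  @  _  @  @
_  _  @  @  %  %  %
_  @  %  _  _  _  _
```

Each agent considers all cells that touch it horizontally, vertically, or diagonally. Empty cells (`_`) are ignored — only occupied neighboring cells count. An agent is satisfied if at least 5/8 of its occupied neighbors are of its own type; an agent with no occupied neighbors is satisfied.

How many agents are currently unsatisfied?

Row 0: (0,0)@ 0/1 ✗ · (0,2)% 3/3 ✓ · (0,3)% 4/4 ✓ · (0,4)% 4/4 ✓ · (0,5)% 4/5 ✓ · (0,6)% 2/3 ✓
Row 1: (1,1)% 5/6 ✓ · (1,2)% 5/5 ✓ · (1,4)% 5/6 ✓ · (1,5)% 5/7 ✓ · (1,6)@ 1/4 ✗
Row 2: (2,0)% 3/4 ✓ · (2,1)% 5/7 ✓ · (2,2)% 4/6 ✓ · (2,4)% 2/5 ✗ · (2,5)@ 3/6 ✗
Row 3: (3,0)@ 0/3 ✗ · (3,1)% 3/6 ✗ · (3,2)@ 3/6 ✗ · (3,3)@ 3/6 ✗ · (3,5)@ 2/6 ✗ · (3,6)@ 2/4 ✗
Row 4: (4,2)@ 4/6 ✓ · (4,3)@ 3/5 ✗ · (4,4)% 1/4 ✗ · (4,5)% 2/4 ✗ · (4,6)% 1/3 ✗
Row 5: (5,1)@ 1/2 ✗ · (5,2)% 0/3 ✗
Unsatisfied: (0,0), (1,6), (2,4), (2,5), (3,0), (3,1), (3,2), (3,3), (3,5), (3,6), (4,3), (4,4), (4,5), (4,6), (5,1), (5,2) — 16 in total.

16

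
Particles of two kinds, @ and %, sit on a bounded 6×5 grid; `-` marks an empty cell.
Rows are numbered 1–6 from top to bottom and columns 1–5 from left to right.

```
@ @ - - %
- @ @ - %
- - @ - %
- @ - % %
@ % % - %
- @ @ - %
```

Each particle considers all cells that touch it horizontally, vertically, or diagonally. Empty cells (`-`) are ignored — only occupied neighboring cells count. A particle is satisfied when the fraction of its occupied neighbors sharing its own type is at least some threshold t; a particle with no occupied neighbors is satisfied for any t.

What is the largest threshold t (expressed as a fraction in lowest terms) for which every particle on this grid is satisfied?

Row 1: (1,1)@ 2/2 · (1,2)@ 3/3 · (1,5)% 1/1
Row 2: (2,2)@ 4/4 · (2,3)@ 3/3 · (2,5)% 2/2
Row 3: (3,3)@ 3/4 · (3,5)% 3/3
Row 4: (4,2)@ 2/4 · (4,4)% 4/5 · (4,5)% 3/3
Row 5: (5,1)@ 2/3 · (5,2)% 1/5 · (5,3)% 2/5 · (5,5)% 3/3
Row 6: (6,2)@ 2/4 · (6,3)@ 1/3 · (6,5)% 1/1
The smallest same-type fraction is 1/5 at (5,2), which reduces to 1/5. Any threshold above that leaves this particle unsatisfied.

1/5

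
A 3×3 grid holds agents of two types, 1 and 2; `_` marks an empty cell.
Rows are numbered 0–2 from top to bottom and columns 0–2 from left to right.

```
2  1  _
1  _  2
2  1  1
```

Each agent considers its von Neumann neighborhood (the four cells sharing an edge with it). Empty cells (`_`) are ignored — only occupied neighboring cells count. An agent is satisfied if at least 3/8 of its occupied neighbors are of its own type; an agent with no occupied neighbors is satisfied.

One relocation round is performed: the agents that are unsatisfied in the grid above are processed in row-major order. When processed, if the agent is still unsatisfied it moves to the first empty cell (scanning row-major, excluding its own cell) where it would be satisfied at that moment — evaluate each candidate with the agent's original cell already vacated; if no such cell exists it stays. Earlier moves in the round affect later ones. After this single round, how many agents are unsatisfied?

0

Initially unsatisfied (in order): (0,0), (0,1), (1,0), (1,2), (2,0).
  (0,0) → (0,2).
  (0,1) → (0,0).
  (1,0): now satisfied by earlier moves; stays.
  (1,2): now satisfied by earlier moves; stays.
  (2,0) → (0,1).
Resulting grid:
1 2 2
1 _ 2
_ 1 1
All satisfied now.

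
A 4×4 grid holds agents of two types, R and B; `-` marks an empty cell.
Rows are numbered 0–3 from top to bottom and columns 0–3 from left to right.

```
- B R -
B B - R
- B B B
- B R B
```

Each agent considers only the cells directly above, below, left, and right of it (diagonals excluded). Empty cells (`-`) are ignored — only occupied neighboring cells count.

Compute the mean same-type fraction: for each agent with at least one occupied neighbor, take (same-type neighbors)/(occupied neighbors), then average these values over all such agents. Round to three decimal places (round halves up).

(0,1)B 1/2
(0,2)R 0/1
(1,0)B 1/1
(1,1)B 3/3
(1,3)R 0/1
(2,1)B 3/3
(2,2)B 2/3
(2,3)B 2/3
(3,1)B 1/2
(3,2)R 0/3
(3,3)B 1/2
Sum over 11 agents: 1/2 + 0/1 + 1/1 + 3/3 + 0/1 + 3/3 + 2/3 + 2/3 + 1/2 + 0/3 + 1/2 = 35/6; mean = 35/6 ÷ 11 = 35/66 = 0.530303… → 0.530.

0.530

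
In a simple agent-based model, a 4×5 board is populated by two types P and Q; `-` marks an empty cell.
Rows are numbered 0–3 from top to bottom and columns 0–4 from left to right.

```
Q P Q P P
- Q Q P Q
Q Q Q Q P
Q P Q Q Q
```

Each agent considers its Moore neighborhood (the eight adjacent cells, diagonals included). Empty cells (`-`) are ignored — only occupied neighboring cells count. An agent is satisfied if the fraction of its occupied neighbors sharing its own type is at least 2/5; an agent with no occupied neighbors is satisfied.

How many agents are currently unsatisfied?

5

Row 0: (0,0)Q 1/2 satisfied · (0,1)P 0/4 not · (0,2)Q 2/5 satisfied · (0,3)P 2/5 satisfied · (0,4)P 2/3 satisfied
Row 1: (1,1)Q 6/7 satisfied · (1,2)Q 5/8 satisfied · (1,3)P 3/8 not · (1,4)Q 1/5 not
Row 2: (2,0)Q 3/4 satisfied · (2,1)Q 6/7 satisfied · (2,2)Q 6/8 satisfied · (2,3)Q 6/8 satisfied · (2,4)P 1/5 not
Row 3: (3,0)Q 2/3 satisfied · (3,1)P 0/5 not · (3,2)Q 4/5 satisfied · (3,3)Q 4/5 satisfied · (3,4)Q 2/3 satisfied
Unsatisfied: (0,1), (1,3), (1,4), (2,4), (3,1) — 5 in total.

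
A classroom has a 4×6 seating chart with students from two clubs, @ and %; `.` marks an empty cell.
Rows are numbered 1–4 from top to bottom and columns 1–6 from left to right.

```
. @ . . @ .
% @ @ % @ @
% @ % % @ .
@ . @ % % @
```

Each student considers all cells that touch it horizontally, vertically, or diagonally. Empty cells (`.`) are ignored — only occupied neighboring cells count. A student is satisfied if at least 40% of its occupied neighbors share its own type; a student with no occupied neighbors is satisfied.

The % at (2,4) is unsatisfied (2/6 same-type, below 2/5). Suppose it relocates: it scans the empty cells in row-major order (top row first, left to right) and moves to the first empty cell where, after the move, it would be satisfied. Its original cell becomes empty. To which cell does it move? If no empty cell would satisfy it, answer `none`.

(4,2)

Vacating (2,4). Empty cells in order:
  (1,1): 1/3 same-type → still unsatisfied.
  (1,3): 0/3 same-type → still unsatisfied.
  (1,4): 0/3 same-type → still unsatisfied.
  (1,6): 0/3 same-type → still unsatisfied.
  (3,6): 1/5 same-type → still unsatisfied.
  (4,2): 2/5 same-type → satisfied — stop here.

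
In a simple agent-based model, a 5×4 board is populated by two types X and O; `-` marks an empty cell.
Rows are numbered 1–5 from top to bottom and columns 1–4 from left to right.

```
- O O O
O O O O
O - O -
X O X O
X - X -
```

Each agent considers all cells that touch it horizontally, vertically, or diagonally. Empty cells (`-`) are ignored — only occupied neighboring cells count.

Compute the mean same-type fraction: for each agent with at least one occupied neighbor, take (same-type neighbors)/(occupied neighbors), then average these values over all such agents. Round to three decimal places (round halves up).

0.711

(1,2)O 4/4
(1,3)O 5/5
(1,4)O 3/3
(2,1)O 3/3
(2,2)O 6/6
(2,3)O 6/6
(2,4)O 4/4
(3,1)O 3/4
(3,3)O 5/6
(4,1)X 1/3
(4,2)O 2/6
(4,3)X 1/4
(4,4)O 1/3
(5,1)X 1/2
(5,3)X 1/3
Sum over 15 agents: 4/4 + 5/5 + 3/3 + 3/3 + 6/6 + 6/6 + 4/4 + 3/4 + 5/6 + 1/3 + 2/6 + 1/4 + 1/3 + 1/2 + 1/3 = 32/3; mean = 32/3 ÷ 15 = 32/45 = 0.711111… → 0.711.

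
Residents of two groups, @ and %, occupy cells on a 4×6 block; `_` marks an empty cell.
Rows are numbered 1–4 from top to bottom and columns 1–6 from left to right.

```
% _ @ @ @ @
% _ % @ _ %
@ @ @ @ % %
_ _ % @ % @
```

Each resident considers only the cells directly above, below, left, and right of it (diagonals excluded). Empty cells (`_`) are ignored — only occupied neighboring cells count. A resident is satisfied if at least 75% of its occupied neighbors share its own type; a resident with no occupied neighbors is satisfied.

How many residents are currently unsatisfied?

Row 1: (1,1)% 1/1 ok · (1,3)@ 1/2 unhappy · (1,4)@ 3/3 ok · (1,5)@ 2/2 ok · (1,6)@ 1/2 unhappy
Row 2: (2,1)% 1/2 unhappy · (2,3)% 0/3 unhappy · (2,4)@ 2/3 unhappy · (2,6)% 1/2 unhappy
Row 3: (3,1)@ 1/2 unhappy · (3,2)@ 2/2 ok · (3,3)@ 2/4 unhappy · (3,4)@ 3/4 ok · (3,5)% 2/3 unhappy · (3,6)% 2/3 unhappy
Row 4: (4,3)% 0/2 unhappy · (4,4)@ 1/3 unhappy · (4,5)% 1/3 unhappy · (4,6)@ 0/2 unhappy
Unsatisfied: (1,3), (1,6), (2,1), (2,3), (2,4), (2,6), (3,1), (3,3), (3,5), (3,6), (4,3), (4,4), (4,5), (4,6) — 14 in total.

14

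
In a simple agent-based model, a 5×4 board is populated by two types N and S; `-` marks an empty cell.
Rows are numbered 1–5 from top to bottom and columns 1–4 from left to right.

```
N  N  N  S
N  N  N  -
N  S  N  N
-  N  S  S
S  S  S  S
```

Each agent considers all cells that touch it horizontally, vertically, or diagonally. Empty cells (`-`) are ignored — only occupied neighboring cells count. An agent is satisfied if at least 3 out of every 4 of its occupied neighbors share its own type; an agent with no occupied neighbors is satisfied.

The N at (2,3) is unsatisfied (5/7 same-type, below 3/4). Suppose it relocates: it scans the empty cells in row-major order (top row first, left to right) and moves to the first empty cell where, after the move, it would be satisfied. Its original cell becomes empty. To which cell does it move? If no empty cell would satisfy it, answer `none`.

Vacating (2,3). Empty cells in order:
  (2,4): 3/4 same-type → satisfied — stop here.

(2,4)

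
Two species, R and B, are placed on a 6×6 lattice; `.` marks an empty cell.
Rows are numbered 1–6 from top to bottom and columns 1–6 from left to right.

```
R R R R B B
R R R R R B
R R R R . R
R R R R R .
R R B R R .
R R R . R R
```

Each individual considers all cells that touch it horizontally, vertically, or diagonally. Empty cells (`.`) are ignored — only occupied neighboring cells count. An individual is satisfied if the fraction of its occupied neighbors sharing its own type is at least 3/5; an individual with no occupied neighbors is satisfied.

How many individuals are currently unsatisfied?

4

Row 1: (1,1)R 3/3 satisfied · (1,2)R 5/5 satisfied · (1,3)R 5/5 satisfied · (1,4)R 4/5 satisfied · (1,5)B 2/5 not · (1,6)B 2/3 satisfied
Row 2: (2,1)R 5/5 satisfied · (2,2)R 8/8 satisfied · (2,3)R 8/8 satisfied · (2,4)R 6/7 satisfied · (2,5)R 4/7 not · (2,6)B 2/4 not
Row 3: (3,1)R 5/5 satisfied · (3,2)R 8/8 satisfied · (3,3)R 8/8 satisfied · (3,4)R 7/7 satisfied · (3,6)R 2/3 satisfied
Row 4: (4,1)R 5/5 satisfied · (4,2)R 7/8 satisfied · (4,3)R 7/8 satisfied · (4,4)R 6/7 satisfied · (4,5)R 5/5 satisfied
Row 5: (5,1)R 5/5 satisfied · (5,2)R 7/8 satisfied · (5,3)B 0/7 not · (5,4)R 6/7 satisfied · (5,5)R 5/5 satisfied
Row 6: (6,1)R 3/3 satisfied · (6,2)R 4/5 satisfied · (6,3)R 3/4 satisfied · (6,5)R 3/3 satisfied · (6,6)R 2/2 satisfied
Unsatisfied: (1,5), (2,5), (2,6), (5,3) — 4 in total.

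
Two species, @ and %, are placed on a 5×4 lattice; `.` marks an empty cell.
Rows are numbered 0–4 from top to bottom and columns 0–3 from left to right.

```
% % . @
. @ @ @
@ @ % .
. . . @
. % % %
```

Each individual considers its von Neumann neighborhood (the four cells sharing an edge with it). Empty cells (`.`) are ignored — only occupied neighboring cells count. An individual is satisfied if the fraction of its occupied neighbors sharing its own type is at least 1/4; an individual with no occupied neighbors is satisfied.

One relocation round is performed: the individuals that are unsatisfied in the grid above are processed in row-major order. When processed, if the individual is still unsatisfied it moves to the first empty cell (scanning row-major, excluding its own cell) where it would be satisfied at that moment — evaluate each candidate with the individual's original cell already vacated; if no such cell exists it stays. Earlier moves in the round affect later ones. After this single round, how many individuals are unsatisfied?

0

Initially unsatisfied (in order): (2,2), (3,3).
  (2,2) → (0,2).
  (3,3) → (1,0).
Resulting grid:
% % % @
@ @ @ @
@ @ . .
. . . .
. % % %
All satisfied now.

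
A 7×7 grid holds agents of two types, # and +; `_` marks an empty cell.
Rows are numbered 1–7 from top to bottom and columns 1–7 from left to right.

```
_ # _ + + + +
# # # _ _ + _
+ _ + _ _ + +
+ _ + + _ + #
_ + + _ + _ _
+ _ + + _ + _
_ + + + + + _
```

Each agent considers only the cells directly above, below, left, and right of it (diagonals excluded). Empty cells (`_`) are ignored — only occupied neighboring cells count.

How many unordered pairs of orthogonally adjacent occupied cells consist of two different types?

Scan each occupied cell's neighbors to the right and below so each pair is counted once.
From row 1: 0 unlike of 5 pairs (running 0/5).
From row 2: 2 unlike of 5 pairs (running 2/10).
From row 3: 1 unlike of 5 pairs (running 3/15).
From row 4: 1 unlike of 3 pairs (running 4/18).
From row 5: 0 unlike of 2 pairs (running 4/20).
From row 6: 0 unlike of 4 pairs (running 4/24).
From row 7: 0 unlike of 4 pairs (running 4/28).
Total adjacent occupied pairs: 28; unlike-type pairs: 4.

4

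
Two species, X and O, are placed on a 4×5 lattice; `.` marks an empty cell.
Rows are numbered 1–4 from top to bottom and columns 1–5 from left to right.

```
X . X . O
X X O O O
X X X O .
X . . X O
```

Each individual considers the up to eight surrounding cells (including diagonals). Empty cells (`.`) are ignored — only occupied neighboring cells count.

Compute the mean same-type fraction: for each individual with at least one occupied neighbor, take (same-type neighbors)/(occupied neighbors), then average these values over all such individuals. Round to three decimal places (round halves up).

0.735

(1,1)X 2/2
(1,3)X 1/3
(1,5)O 2/2
(2,1)X 4/4
(2,2)X 6/7
(2,3)O 2/6
(2,4)O 4/6
(2,5)O 3/3
(3,1)X 4/4
(3,2)X 5/6
(3,3)X 3/6
(3,4)O 4/6
(4,1)X 2/2
(4,4)X 1/3
(4,5)O 1/2
Sum over 15 individuals: 2/2 + 1/3 + 2/2 + 4/4 + 6/7 + 2/6 + 4/6 + 3/3 + 4/4 + 5/6 + 3/6 + 4/6 + 2/2 + 1/3 + 1/2 = 463/42; mean = 463/42 ÷ 15 = 463/630 = 0.734920… → 0.735.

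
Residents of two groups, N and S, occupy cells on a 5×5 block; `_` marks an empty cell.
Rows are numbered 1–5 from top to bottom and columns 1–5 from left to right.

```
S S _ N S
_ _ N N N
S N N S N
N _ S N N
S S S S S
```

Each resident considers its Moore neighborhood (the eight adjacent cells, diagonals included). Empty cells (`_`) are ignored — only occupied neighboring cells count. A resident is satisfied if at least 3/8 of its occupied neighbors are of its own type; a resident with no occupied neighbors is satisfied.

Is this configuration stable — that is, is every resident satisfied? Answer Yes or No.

Row 1: (1,1)S 1/1 ✓ · (1,2)S 1/2 ✓ · (1,4)N 3/4 ✓ · (1,5)S 0/3 ✗
Row 2: (2,3)N 4/6 ✓ · (2,4)N 5/7 ✓ · (2,5)N 3/5 ✓
Row 3: (3,1)S 0/2 ✗ · (3,2)N 3/5 ✓ · (3,3)N 4/6 ✓ · (3,4)S 1/8 ✗ · (3,5)N 4/5 ✓
Row 4: (4,1)N 1/4 ✗ · (4,3)S 4/7 ✓ · (4,4)N 3/8 ✓ · (4,5)N 2/5 ✓
Row 5: (5,1)S 1/2 ✓ · (5,2)S 3/4 ✓ · (5,3)S 3/4 ✓ · (5,4)S 3/5 ✓ · (5,5)S 1/3 ✗
For instance (1,5) has only 0/3 same-type neighbors, below 3/8.

No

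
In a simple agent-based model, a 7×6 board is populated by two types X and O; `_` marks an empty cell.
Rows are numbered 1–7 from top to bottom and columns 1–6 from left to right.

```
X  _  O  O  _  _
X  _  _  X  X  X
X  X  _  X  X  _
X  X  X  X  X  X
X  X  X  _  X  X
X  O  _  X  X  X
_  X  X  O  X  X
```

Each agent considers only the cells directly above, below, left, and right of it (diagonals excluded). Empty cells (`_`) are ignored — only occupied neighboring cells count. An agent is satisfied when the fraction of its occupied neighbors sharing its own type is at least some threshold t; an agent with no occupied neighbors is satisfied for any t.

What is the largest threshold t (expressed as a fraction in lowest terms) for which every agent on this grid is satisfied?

0/1

Row 1: (1,1)X 1/1 · (1,3)O 1/1 · (1,4)O 1/2
Row 2: (2,1)X 2/2 · (2,4)X 2/3 · (2,5)X 3/3 · (2,6)X 1/1
Row 3: (3,1)X 3/3 · (3,2)X 2/2 · (3,4)X 3/3 · (3,5)X 3/3
Row 4: (4,1)X 3/3 · (4,2)X 4/4 · (4,3)X 3/3 · (4,4)X 3/3 · (4,5)X 4/4 · (4,6)X 2/2
Row 5: (5,1)X 3/3 · (5,2)X 3/4 · (5,3)X 2/2 · (5,5)X 3/3 · (5,6)X 3/3
Row 6: (6,1)X 1/2 · (6,2)O 0/3 · (6,4)X 1/2 · (6,5)X 4/4 · (6,6)X 3/3
Row 7: (7,2)X 1/2 · (7,3)X 1/2 · (7,4)O 0/3 · (7,5)X 2/3 · (7,6)X 2/2
The smallest same-type fraction is 0/3 at (6,2), which reduces to 0/1. Any threshold above that leaves this agent unsatisfied.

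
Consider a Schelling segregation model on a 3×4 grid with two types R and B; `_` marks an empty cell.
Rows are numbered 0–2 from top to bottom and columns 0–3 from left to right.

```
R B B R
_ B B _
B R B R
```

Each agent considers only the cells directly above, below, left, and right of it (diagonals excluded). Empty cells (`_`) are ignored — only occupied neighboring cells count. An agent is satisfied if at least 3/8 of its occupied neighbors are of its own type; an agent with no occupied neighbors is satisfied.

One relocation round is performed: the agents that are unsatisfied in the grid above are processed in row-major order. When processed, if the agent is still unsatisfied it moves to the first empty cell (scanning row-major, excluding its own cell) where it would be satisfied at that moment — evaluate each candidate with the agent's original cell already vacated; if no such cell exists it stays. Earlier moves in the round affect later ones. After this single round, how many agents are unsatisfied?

Initially unsatisfied (in order): (0,0), (0,3), (2,0), (2,1), (2,2), (2,3).
  (0,0) → (1,3).
  (0,3): now satisfied by earlier moves; stays.
  (2,0) → (0,0).
  (2,1) → (2,0).
  (2,2): now satisfied by earlier moves; stays.
  (2,3): now satisfied by earlier moves; stays.
Resulting grid:
B B B R
_ B B R
R _ B R
All satisfied now.

0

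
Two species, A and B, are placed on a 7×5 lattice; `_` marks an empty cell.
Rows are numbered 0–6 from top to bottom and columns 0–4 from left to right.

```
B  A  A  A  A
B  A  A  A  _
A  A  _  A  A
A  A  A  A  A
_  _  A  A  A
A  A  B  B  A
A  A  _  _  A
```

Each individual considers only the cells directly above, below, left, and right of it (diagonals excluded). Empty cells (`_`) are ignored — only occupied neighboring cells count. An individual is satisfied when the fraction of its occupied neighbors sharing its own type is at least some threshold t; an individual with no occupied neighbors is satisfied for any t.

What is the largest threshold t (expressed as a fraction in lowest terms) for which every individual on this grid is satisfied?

1/3

(0,0)B 1/2
(0,1)A 2/3
(0,2)A 3/3
(0,3)A 3/3
(0,4)A 1/1
(1,0)B 1/3
(1,1)A 3/4
(1,2)A 3/3
(1,3)A 3/3
(2,0)A 2/3
(2,1)A 3/3
(2,3)A 3/3
(2,4)A 2/2
(3,0)A 2/2
(3,1)A 3/3
(3,2)A 3/3
(3,3)A 4/4
(3,4)A 3/3
(4,2)A 2/3
(4,3)A 3/4
(4,4)A 3/3
(5,0)A 2/2
(5,1)A 2/3
(5,2)B 1/3
(5,3)B 1/3
(5,4)A 2/3
(6,0)A 2/2
(6,1)A 2/2
(6,4)A 1/1
The smallest same-type fraction is 1/3 at (1,0), which reduces to 1/3. Any threshold above that leaves this individual unsatisfied.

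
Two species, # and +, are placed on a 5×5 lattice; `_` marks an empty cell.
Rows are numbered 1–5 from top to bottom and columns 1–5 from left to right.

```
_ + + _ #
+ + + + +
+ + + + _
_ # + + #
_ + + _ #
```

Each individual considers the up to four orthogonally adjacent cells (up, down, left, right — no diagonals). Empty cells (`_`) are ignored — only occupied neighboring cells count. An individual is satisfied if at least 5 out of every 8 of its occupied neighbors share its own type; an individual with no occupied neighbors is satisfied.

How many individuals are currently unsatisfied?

Row 1: (1,2)+ 2/2 satisfied · (1,3)+ 2/2 satisfied · (1,5)# 0/1 not
Row 2: (2,1)+ 2/2 satisfied · (2,2)+ 4/4 satisfied · (2,3)+ 4/4 satisfied · (2,4)+ 3/3 satisfied · (2,5)+ 1/2 not
Row 3: (3,1)+ 2/2 satisfied · (3,2)+ 3/4 satisfied · (3,3)+ 4/4 satisfied · (3,4)+ 3/3 satisfied
Row 4: (4,2)# 0/3 not · (4,3)+ 3/4 satisfied · (4,4)+ 2/3 satisfied · (4,5)# 1/2 not
Row 5: (5,2)+ 1/2 not · (5,3)+ 2/2 satisfied · (5,5)# 1/1 satisfied
Unsatisfied: (1,5), (2,5), (4,2), (4,5), (5,2) — 5 in total.

5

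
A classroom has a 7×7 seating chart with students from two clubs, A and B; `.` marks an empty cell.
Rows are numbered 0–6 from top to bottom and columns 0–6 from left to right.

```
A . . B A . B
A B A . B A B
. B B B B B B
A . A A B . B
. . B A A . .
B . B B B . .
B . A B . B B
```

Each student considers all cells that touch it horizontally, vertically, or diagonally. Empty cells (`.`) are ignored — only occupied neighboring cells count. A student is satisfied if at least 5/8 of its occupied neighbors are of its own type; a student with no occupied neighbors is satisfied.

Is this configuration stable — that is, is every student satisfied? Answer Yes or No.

No

(0,0)A 1/2 unhappy
(0,3)B 1/3 unhappy
(0,4)A 1/3 unhappy
(0,6)B 1/2 unhappy
(1,0)A 1/3 unhappy
(1,1)B 2/5 unhappy
(1,2)A 0/5 unhappy
(1,4)B 4/6 ok
(1,5)A 1/7 unhappy
(1,6)B 3/4 ok
(2,1)B 2/6 unhappy
(2,2)B 3/6 unhappy
(2,3)B 4/7 unhappy
(2,4)B 4/6 ok
(2,5)B 6/7 ok
(2,6)B 3/4 ok
(3,0)A 0/1 unhappy
(3,2)A 2/6 unhappy
(3,3)A 3/8 unhappy
(3,4)B 3/6 unhappy
(3,6)B 2/2 ok
(4,2)B 2/5 unhappy
(4,3)A 3/8 unhappy
(4,4)A 2/5 unhappy
(5,0)B 1/1 ok
(5,2)B 3/5 unhappy
(5,3)B 4/7 unhappy
(5,4)B 3/5 unhappy
(6,0)B 1/1 ok
(6,2)A 0/3 unhappy
(6,3)B 3/4 ok
(6,5)B 2/2 ok
(6,6)B 1/1 ok
For instance (0,0) has only 1/2 same-type neighbors, below 5/8.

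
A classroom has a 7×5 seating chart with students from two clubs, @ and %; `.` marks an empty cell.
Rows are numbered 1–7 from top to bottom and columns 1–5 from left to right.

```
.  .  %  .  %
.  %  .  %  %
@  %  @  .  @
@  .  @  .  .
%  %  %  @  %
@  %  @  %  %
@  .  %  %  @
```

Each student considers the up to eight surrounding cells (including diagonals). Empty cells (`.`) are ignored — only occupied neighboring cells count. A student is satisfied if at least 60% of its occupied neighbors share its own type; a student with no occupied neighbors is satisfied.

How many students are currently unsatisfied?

(1,3)% 2/2 ✓
(1,5)% 2/2 ✓
(2,2)% 2/4 ✗
(2,4)% 3/5 ✓
(2,5)% 2/3 ✓
(3,1)@ 1/3 ✗
(3,2)% 1/5 ✗
(3,3)@ 1/4 ✗
(3,5)@ 0/2 ✗
(4,1)@ 1/4 ✗
(4,3)@ 2/5 ✗
(5,1)% 2/4 ✗
(5,2)% 3/7 ✗
(5,3)% 3/6 ✗
(5,4)@ 2/6 ✗
(5,5)% 2/3 ✓
(6,1)@ 1/4 ✗
(6,2)% 4/7 ✗
(6,3)@ 1/7 ✗
(6,4)% 5/8 ✓
(6,5)% 3/5 ✓
(7,1)@ 1/2 ✗
(7,3)% 3/4 ✓
(7,4)% 3/5 ✓
(7,5)@ 0/3 ✗
Unsatisfied: (2,2), (3,1), (3,2), (3,3), (3,5), (4,1), (4,3), (5,1), (5,2), (5,3), (5,4), (6,1), (6,2), (6,3), (7,1), (7,5) — 16 in total.

16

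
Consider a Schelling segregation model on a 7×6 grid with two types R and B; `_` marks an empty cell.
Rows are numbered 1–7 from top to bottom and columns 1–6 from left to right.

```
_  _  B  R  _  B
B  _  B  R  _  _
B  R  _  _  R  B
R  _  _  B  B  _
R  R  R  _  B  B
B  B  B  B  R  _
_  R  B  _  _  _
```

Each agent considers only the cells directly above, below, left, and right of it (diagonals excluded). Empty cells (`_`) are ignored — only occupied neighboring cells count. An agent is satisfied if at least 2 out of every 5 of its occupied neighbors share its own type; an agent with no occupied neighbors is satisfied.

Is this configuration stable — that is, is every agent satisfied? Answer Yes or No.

No

(1,3)B 1/2 ok
(1,4)R 1/2 ok
(1,6)B 0/0 ok
(2,1)B 1/1 ok
(2,3)B 1/2 ok
(2,4)R 1/2 ok
(3,1)B 1/3 unhappy
(3,2)R 0/1 unhappy
(3,5)R 0/2 unhappy
(3,6)B 0/1 unhappy
(4,1)R 1/2 ok
(4,4)B 1/1 ok
(4,5)B 2/3 ok
(5,1)R 2/3 ok
(5,2)R 2/3 ok
(5,3)R 1/2 ok
(5,5)B 2/3 ok
(5,6)B 1/1 ok
(6,1)B 1/2 ok
(6,2)B 2/4 ok
(6,3)B 3/4 ok
(6,4)B 1/2 ok
(6,5)R 0/2 unhappy
(7,2)R 0/2 unhappy
(7,3)B 1/2 ok
For instance (3,1) has only 1/3 same-type neighbors, below 2/5.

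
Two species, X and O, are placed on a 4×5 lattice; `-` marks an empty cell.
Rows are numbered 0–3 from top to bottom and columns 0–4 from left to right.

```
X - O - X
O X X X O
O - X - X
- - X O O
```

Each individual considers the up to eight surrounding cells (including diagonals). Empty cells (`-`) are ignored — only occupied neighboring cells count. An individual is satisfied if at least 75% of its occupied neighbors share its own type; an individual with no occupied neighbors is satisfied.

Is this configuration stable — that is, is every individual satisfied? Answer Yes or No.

Row 0: (0,0)X 1/2 not · (0,2)O 0/3 not · (0,4)X 1/2 not
Row 1: (1,0)O 1/3 not · (1,1)X 3/6 not · (1,2)X 3/4 satisfied · (1,3)X 4/6 not · (1,4)O 0/3 not
Row 2: (2,0)O 1/2 not · (2,2)X 4/5 satisfied · (2,4)X 1/4 not
Row 3: (3,2)X 1/2 not · (3,3)O 1/4 not · (3,4)O 1/2 not
For instance (0,0) has only 1/2 same-type neighbors, below 3/4.

No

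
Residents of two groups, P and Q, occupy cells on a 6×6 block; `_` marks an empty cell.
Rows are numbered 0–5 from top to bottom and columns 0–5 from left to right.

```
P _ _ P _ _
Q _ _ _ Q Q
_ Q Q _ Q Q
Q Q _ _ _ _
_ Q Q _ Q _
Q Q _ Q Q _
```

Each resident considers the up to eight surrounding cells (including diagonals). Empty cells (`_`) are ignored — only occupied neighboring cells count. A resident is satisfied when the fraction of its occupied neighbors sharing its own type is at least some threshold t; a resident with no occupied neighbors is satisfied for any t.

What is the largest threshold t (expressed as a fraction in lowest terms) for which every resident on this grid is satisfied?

0/1

Row 0: (0,0)P 0/1 · (0,3)P 0/1
Row 1: (1,0)Q 1/2 · (1,4)Q 3/4 · (1,5)Q 3/3
Row 2: (2,1)Q 4/4 · (2,2)Q 2/2 · (2,4)Q 3/3 · (2,5)Q 3/3
Row 3: (3,0)Q 3/3 · (3,1)Q 5/5
Row 4: (4,1)Q 5/5 · (4,2)Q 4/4 · (4,4)Q 2/2
Row 5: (5,0)Q 2/2 · (5,1)Q 3/3 · (5,3)Q 3/3 · (5,4)Q 2/2
The smallest same-type fraction is 0/1 at (0,0), which reduces to 0/1. Any threshold above that leaves this resident unsatisfied.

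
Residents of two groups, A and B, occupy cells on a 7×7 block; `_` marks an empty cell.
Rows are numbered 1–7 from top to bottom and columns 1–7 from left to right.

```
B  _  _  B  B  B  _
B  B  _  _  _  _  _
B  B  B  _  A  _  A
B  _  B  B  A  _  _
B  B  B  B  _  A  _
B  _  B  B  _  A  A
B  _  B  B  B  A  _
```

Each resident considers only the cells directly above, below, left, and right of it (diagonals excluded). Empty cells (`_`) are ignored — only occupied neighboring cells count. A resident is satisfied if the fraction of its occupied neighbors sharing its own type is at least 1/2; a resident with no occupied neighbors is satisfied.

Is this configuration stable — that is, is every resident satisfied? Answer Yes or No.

Row 1: (1,1)B 1/1 satisfied · (1,4)B 1/1 satisfied · (1,5)B 2/2 satisfied · (1,6)B 1/1 satisfied
Row 2: (2,1)B 3/3 satisfied · (2,2)B 2/2 satisfied
Row 3: (3,1)B 3/3 satisfied · (3,2)B 3/3 satisfied · (3,3)B 2/2 satisfied · (3,5)A 1/1 satisfied · (3,7)A 0/0 satisfied
Row 4: (4,1)B 2/2 satisfied · (4,3)B 3/3 satisfied · (4,4)B 2/3 satisfied · (4,5)A 1/2 satisfied
Row 5: (5,1)B 3/3 satisfied · (5,2)B 2/2 satisfied · (5,3)B 4/4 satisfied · (5,4)B 3/3 satisfied · (5,6)A 1/1 satisfied
Row 6: (6,1)B 2/2 satisfied · (6,3)B 3/3 satisfied · (6,4)B 3/3 satisfied · (6,6)A 3/3 satisfied · (6,7)A 1/1 satisfied
Row 7: (7,1)B 1/1 satisfied · (7,3)B 2/2 satisfied · (7,4)B 3/3 satisfied · (7,5)B 1/2 satisfied · (7,6)A 1/2 satisfied
All meet the threshold, so the configuration is stable.

Yes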